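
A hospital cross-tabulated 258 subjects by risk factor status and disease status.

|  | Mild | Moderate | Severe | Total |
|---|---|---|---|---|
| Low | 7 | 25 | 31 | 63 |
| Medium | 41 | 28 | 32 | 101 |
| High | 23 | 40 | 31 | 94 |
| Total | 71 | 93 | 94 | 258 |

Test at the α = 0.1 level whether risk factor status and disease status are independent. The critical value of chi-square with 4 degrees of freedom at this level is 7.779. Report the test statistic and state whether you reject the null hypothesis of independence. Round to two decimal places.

19.79; reject H₀

Grand total N = 258.
Expected counts (row total × column total / N):
  Low, Mild: 63×71/258 = 17.337
  Low, Moderate: 63×93/258 = 22.709
  Low, Severe: 63×94/258 = 22.953
  Medium, Mild: 101×71/258 = 27.795
  Medium, Moderate: 101×93/258 = 36.407
  Medium, Severe: 101×94/258 = 36.798
  High, Mild: 94×71/258 = 25.868
  High, Moderate: 94×93/258 = 33.884
  High, Severe: 94×94/258 = 34.248
Contributions (O − E)²/E:
  (7 − 17.337)²/17.337 = 6.1633
  (25 − 22.709)²/22.709 = 0.2311
  (31 − 22.953)²/22.953 = 2.8212
  (41 − 27.795)²/27.795 = 6.2735
  (28 − 36.407)²/36.407 = 1.9413
  (32 − 36.798)²/36.798 = 0.6256
  (23 − 25.868)²/25.868 = 0.3180
  (40 − 33.884)²/33.884 = 1.1039
  (31 − 34.248)²/34.248 = 0.3080
χ² = 6.1633 + 0.2311 + 2.8212 + 6.2735 + 1.9413 + 0.6256 + 0.3180 + 1.1039 + 0.3080 = 19.79
df = (3−1)(3−1) = 4. Since 19.79 > 7.779, reject the null hypothesis of independence at α = 0.1.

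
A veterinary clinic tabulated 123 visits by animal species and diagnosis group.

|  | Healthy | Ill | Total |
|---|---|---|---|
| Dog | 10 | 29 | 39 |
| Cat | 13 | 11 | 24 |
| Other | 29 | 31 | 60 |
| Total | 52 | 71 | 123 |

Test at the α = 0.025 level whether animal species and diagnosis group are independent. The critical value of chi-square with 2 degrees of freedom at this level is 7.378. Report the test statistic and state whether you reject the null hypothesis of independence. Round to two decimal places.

Grand total N = 123.
Expected counts (row total × column total / N):
  Dog, Healthy: 39×52/123 = 16.488
  Dog, Ill: 39×71/123 = 22.512
  Cat, Healthy: 24×52/123 = 10.146
  Cat, Ill: 24×71/123 = 13.854
  Other, Healthy: 60×52/123 = 25.366
  Other, Ill: 60×71/123 = 34.634
Contributions (O − E)²/E:
  (10 − 16.488)²/16.488 = 2.5530
  (29 − 22.512)²/22.512 = 1.8699
  (13 − 10.146)²/10.146 = 0.8028
  (11 − 13.854)²/13.854 = 0.5879
  (29 − 25.366)²/25.366 = 0.5206
  (31 − 34.634)²/34.634 = 0.3813
χ² = 2.5530 + 1.8699 + 0.8028 + 0.5879 + 0.5206 + 0.3813 = 6.72
df = (3−1)(2−1) = 2. Since 6.72 < 7.378, fail to reject the null hypothesis of independence at α = 0.025.

6.72; fail to reject H₀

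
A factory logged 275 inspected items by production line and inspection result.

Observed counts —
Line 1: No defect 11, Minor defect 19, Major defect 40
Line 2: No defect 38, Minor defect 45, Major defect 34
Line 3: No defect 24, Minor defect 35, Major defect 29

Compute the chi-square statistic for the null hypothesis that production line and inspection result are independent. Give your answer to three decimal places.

16.655

Row totals: 70, 117, 88. Column totals: 73, 99, 103. Grand total N = 275.
Expected counts (row total × column total / N):
  Line 1, No defect: 70×73/275 = 18.5818
  Line 1, Minor defect: 70×99/275 = 25.2000
  Line 1, Major defect: 70×103/275 = 26.2182
  Line 2, No defect: 117×73/275 = 31.0582
  Line 2, Minor defect: 117×99/275 = 42.1200
  Line 2, Major defect: 117×103/275 = 43.8218
  Line 3, No defect: 88×73/275 = 23.3600
  Line 3, Minor defect: 88×99/275 = 31.6800
  Line 3, Major defect: 88×103/275 = 32.9600
Contributions (O − E)²/E:
  (11 − 18.5818)²/18.5818 = 3.0935
  (19 − 25.2000)²/25.2000 = 1.5254
  (40 − 26.2182)²/26.2182 = 7.2445
  (38 − 31.0582)²/31.0582 = 1.5516
  (45 − 42.1200)²/42.1200 = 0.1969
  (34 − 43.8218)²/43.8218 = 2.2014
  (24 − 23.3600)²/23.3600 = 0.0175
  (35 − 31.6800)²/31.6800 = 0.3479
  (29 − 32.9600)²/32.9600 = 0.4758
χ² = 3.0935 + 1.5254 + 7.2445 + 1.5516 + 0.1969 + 2.2014 + 0.0175 + 0.3479 + 0.4758 = 16.655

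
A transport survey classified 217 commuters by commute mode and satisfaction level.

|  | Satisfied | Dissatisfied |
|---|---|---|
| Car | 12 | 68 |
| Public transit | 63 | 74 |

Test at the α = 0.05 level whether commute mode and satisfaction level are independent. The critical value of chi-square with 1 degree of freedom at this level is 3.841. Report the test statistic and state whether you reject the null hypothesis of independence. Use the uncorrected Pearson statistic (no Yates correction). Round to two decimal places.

21.44; reject H₀

Row totals: 80, 137. Column totals: 75, 142. Grand total N = 217.
Expected counts (row total × column total / N):
  Car, Satisfied: 80×75/217 = 27.650
  Car, Dissatisfied: 80×142/217 = 52.350
  Public transit, Satisfied: 137×75/217 = 47.350
  Public transit, Dissatisfied: 137×142/217 = 89.650
Contributions (O − E)²/E:
  (12 − 27.650)²/27.650 = 8.8580
  (68 − 52.350)²/52.350 = 4.6786
  (63 − 47.350)²/47.350 = 5.1726
  (74 − 89.650)²/89.650 = 2.7320
χ² = 8.8580 + 4.6786 + 5.1726 + 2.7320 = 21.44
df = (2−1)(2−1) = 1. Since 21.44 > 3.841, reject the null hypothesis of independence at α = 0.05.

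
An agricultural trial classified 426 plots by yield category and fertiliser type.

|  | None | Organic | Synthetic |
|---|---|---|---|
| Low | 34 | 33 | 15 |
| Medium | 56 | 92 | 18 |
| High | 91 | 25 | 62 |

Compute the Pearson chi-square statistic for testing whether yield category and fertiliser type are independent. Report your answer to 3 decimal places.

71.527

Row totals: 82, 166, 178. Column totals: 181, 150, 95. Grand total N = 426.
Expected counts (row total × column total / N):
  Low, None: 82×181/426 = 34.84038
  Low, Organic: 82×150/426 = 28.87324
  Low, Synthetic: 82×95/426 = 18.28638
  Medium, None: 166×181/426 = 70.53052
  Medium, Organic: 166×150/426 = 58.45070
  Medium, Synthetic: 166×95/426 = 37.01878
  High, None: 178×181/426 = 75.62911
  High, Organic: 178×150/426 = 62.67606
  High, Synthetic: 178×95/426 = 39.69484
Contributions (O − E)²/E:
  (34 − 34.84038)²/34.84038 = 0.0203
  (33 − 28.87324)²/28.87324 = 0.5898
  (15 − 18.28638)²/18.28638 = 0.5906
  (56 − 70.53052)²/70.53052 = 2.9935
  (92 − 58.45070)²/58.45070 = 19.2565
  (18 − 37.01878)²/37.01878 = 9.7711
  (91 − 75.62911)²/75.62911 = 3.1240
  (25 − 62.67606)²/62.67606 = 22.6480
  (62 − 39.69484)²/39.69484 = 12.5336
χ² = 0.0203 + 0.5898 + 0.5906 + 2.9935 + 19.2565 + 9.7711 + 3.1240 + 22.6480 + 12.5336 = 71.527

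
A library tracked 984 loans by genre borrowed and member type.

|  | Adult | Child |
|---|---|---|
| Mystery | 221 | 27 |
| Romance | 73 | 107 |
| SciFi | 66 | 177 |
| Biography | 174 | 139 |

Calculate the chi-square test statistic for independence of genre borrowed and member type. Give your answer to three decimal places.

Row totals: 248, 180, 243, 313. Column totals: 534, 450. Grand total N = 984.
Expected counts (row total × column total / N):
  Mystery, Adult: 248×534/984 = 134.5854
  Mystery, Child: 248×450/984 = 113.4146
  Romance, Adult: 180×534/984 = 97.6829
  Romance, Child: 180×450/984 = 82.3171
  SciFi, Adult: 243×534/984 = 131.8720
  SciFi, Child: 243×450/984 = 111.1280
  Biography, Adult: 313×534/984 = 169.8598
  Biography, Child: 313×450/984 = 143.1402
Contributions (O − E)²/E:
  (221 − 134.5854)²/134.5854 = 55.4851
  (27 − 113.4146)²/113.4146 = 65.8423
  (73 − 97.6829)²/97.6829 = 6.2370
  (107 − 82.3171)²/82.3171 = 7.4012
  (66 − 131.8720)²/131.8720 = 32.9040
  (177 − 111.1280)²/111.1280 = 39.0461
  (174 − 169.8598)²/169.8598 = 0.1009
  (139 − 143.1402)²/143.1402 = 0.1198
χ² = 55.4851 + 65.8423 + 6.2370 + 7.4012 + 32.9040 + 39.0461 + 0.1009 + 0.1198 = 207.136

207.136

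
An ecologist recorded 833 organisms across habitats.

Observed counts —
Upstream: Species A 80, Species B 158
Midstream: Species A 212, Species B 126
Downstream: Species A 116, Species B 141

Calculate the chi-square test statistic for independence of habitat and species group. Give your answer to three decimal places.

Row totals: 238, 338, 257. Column totals: 408, 425. Grand total N = 833.
Expected counts (row total × column total / N):
  Upstream, Species A: 238×408/833 = 116.5714
  Upstream, Species B: 238×425/833 = 121.4286
  Midstream, Species A: 338×408/833 = 165.5510
  Midstream, Species B: 338×425/833 = 172.4490
  Downstream, Species A: 257×408/833 = 125.8776
  Downstream, Species B: 257×425/833 = 131.1224
Contributions (O − E)²/E:
  (80 − 116.5714)²/116.5714 = 11.4734
  (158 − 121.4286)²/121.4286 = 11.0144
  (212 − 165.5510)²/165.5510 = 13.0323
  (126 − 172.4490)²/172.4490 = 12.5110
  (116 − 125.8776)²/125.8776 = 0.7751
  (141 − 131.1224)²/131.1224 = 0.7441
χ² = 11.4734 + 11.0144 + 13.0323 + 12.5110 + 0.7751 + 0.7441 = 49.550

49.550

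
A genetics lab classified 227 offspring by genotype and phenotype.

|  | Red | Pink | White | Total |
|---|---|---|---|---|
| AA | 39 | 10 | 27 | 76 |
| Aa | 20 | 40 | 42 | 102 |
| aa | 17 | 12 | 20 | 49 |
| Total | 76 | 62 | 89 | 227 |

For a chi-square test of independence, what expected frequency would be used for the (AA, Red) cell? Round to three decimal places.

25.445

Row total (AA) = 76; column total (Red) = 76; grand total N = 227.
Expected count = (row total × column total) / N = 76 × 76 / 227 = 25.445.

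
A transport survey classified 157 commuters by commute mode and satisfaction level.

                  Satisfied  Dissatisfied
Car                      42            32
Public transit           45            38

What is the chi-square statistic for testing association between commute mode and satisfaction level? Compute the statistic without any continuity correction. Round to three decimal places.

Row totals: 74, 83. Column totals: 87, 70. Grand total N = 157.
Expected counts (row total × column total / N):
  Car, Satisfied: 74×87/157 = 41.0064
  Car, Dissatisfied: 74×70/157 = 32.9936
  Public transit, Satisfied: 83×87/157 = 45.9936
  Public transit, Dissatisfied: 83×70/157 = 37.0064
Contributions (O − E)²/E:
  (42 − 41.0064)²/41.0064 = 0.0241
  (32 − 32.9936)²/32.9936 = 0.0299
  (45 − 45.9936)²/45.9936 = 0.0215
  (38 − 37.0064)²/37.0064 = 0.0267
χ² = 0.0241 + 0.0299 + 0.0215 + 0.0267 = 0.102

0.102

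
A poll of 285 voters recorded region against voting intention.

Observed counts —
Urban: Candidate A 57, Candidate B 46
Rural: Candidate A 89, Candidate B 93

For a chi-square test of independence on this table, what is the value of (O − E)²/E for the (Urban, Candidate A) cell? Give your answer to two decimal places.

0.34

Row total (Urban) = 103; column total (Candidate A) = 146; N = 285.
Expected count E = 103 × 146 / 285 = 52.765.
Contribution = (O − E)²/E = (57 − 52.765)² / 52.765 = 0.34.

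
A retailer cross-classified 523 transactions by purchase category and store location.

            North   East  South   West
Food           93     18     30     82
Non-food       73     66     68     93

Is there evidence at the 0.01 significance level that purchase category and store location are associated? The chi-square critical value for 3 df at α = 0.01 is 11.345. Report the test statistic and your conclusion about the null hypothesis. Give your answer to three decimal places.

34.680; reject H₀

Row totals: 223, 300. Column totals: 166, 84, 98, 175. Grand total N = 523.
Expected counts (row total × column total / N):
  Food, North: 223×166/523 = 70.7801
  Food, East: 223×84/523 = 35.8164
  Food, South: 223×98/523 = 41.7859
  Food, West: 223×175/523 = 74.6176
  Non-food, North: 300×166/523 = 95.2199
  Non-food, East: 300×84/523 = 48.1836
  Non-food, South: 300×98/523 = 56.2141
  Non-food, West: 300×175/523 = 100.3824
Contributions (O − E)²/E:
  (93 − 70.7801)²/70.7801 = 6.9755
  (18 − 35.8164)²/35.8164 = 8.8625
  (30 − 41.7859)²/41.7859 = 3.3243
  (82 − 74.6176)²/74.6176 = 0.7304
  (73 − 95.2199)²/95.2199 = 5.1851
  (66 − 48.1836)²/48.1836 = 6.5878
  (68 − 56.2141)²/56.2141 = 2.4710
  (93 − 100.3824)²/100.3824 = 0.5429
χ² = 6.9755 + 8.8625 + 3.3243 + 0.7304 + 5.1851 + 6.5878 + 2.4710 + 0.5429 = 34.680
df = (2−1)(4−1) = 3. Since 34.680 > 11.345, reject the null hypothesis of independence at α = 0.01.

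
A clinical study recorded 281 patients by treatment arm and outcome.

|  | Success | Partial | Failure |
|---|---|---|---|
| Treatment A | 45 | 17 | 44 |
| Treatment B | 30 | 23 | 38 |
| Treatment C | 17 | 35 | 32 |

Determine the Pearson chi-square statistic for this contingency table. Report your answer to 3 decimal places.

18.881

Row totals: 106, 91, 84. Column totals: 92, 75, 114. Grand total N = 281.
Expected counts (row total × column total / N):
  Treatment A, Success: 106×92/281 = 34.7046
  Treatment A, Partial: 106×75/281 = 28.2918
  Treatment A, Failure: 106×114/281 = 43.0036
  Treatment B, Success: 91×92/281 = 29.7936
  Treatment B, Partial: 91×75/281 = 24.2883
  Treatment B, Failure: 91×114/281 = 36.9181
  Treatment C, Success: 84×92/281 = 27.5018
  Treatment C, Partial: 84×75/281 = 22.4199
  Treatment C, Failure: 84×114/281 = 34.0783
Contributions (O − E)²/E:
  (45 − 34.7046)²/34.7046 = 3.0542
  (17 − 28.2918)²/28.2918 = 4.5068
  (44 − 43.0036)²/43.0036 = 0.0231
  (30 − 29.7936)²/29.7936 = 0.0014
  (23 − 24.2883)²/24.2883 = 0.0683
  (38 − 36.9181)²/36.9181 = 0.0317
  (17 − 27.5018)²/27.5018 = 4.0102
  (35 − 22.4199)²/22.4199 = 7.0589
  (32 − 34.0783)²/34.0783 = 0.1267
χ² = 3.0542 + 4.5068 + 0.0231 + 0.0014 + 0.0683 + 0.0317 + 4.0102 + 7.0589 + 0.1267 = 18.881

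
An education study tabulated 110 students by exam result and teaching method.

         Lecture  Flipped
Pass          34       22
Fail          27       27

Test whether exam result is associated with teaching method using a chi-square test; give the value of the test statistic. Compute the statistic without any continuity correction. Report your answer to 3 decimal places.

1.278

Row totals: 56, 54. Column totals: 61, 49. Grand total N = 110.
Expected counts (row total × column total / N):
  Pass, Lecture: 56×61/110 = 31.0545
  Pass, Flipped: 56×49/110 = 24.9455
  Fail, Lecture: 54×61/110 = 29.9455
  Fail, Flipped: 54×49/110 = 24.0545
Contributions (O − E)²/E:
  (34 − 31.0545)²/31.0545 = 0.2794
  (22 − 24.9455)²/24.9455 = 0.3478
  (27 − 29.9455)²/29.9455 = 0.2897
  (27 − 24.0545)²/24.0545 = 0.3607
χ² = 0.2794 + 0.3478 + 0.2897 + 0.3607 = 1.278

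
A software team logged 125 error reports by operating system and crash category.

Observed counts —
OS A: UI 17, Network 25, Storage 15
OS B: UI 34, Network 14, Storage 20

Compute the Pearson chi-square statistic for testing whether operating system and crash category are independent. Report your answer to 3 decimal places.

8.582

Row totals: 57, 68. Column totals: 51, 39, 35. Grand total N = 125.
Expected counts (row total × column total / N):
  OS A, UI: 57×51/125 = 23.2560
  OS A, Network: 57×39/125 = 17.7840
  OS A, Storage: 57×35/125 = 15.9600
  OS B, UI: 68×51/125 = 27.7440
  OS B, Network: 68×39/125 = 21.2160
  OS B, Storage: 68×35/125 = 19.0400
Contributions (O − E)²/E:
  (17 − 23.2560)²/23.2560 = 1.6829
  (25 − 17.7840)²/17.7840 = 2.9279
  (15 − 15.9600)²/15.9600 = 0.0577
  (34 − 27.7440)²/27.7440 = 1.4107
  (14 − 21.2160)²/21.2160 = 2.4543
  (20 − 19.0400)²/19.0400 = 0.0484
χ² = 1.6829 + 2.9279 + 0.0577 + 1.4107 + 2.4543 + 0.0484 = 8.582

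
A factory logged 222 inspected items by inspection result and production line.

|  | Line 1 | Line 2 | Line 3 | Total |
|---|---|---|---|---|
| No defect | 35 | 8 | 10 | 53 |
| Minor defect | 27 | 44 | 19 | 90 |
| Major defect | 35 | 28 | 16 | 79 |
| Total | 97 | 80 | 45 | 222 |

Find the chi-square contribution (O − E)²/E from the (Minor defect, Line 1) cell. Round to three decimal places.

3.862

Row total (Minor defect) = 90; column total (Line 1) = 97; N = 222.
Expected count E = 90 × 97 / 222 = 39.3243.
Contribution = (O − E)²/E = (27 − 39.3243)² / 39.3243 = 3.862.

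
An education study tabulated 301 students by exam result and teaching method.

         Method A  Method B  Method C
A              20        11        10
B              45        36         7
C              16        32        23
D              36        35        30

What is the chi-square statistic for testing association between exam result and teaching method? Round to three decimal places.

25.606

Row totals: 41, 88, 71, 101. Column totals: 117, 114, 70. Grand total N = 301.
Expected counts (row total × column total / N):
  A, Method A: 41×117/301 = 15.9369
  A, Method B: 41×114/301 = 15.5282
  A, Method C: 41×70/301 = 9.5349
  B, Method A: 88×117/301 = 34.2060
  B, Method B: 88×114/301 = 33.3289
  B, Method C: 88×70/301 = 20.4651
  C, Method A: 71×117/301 = 27.5980
  C, Method B: 71×114/301 = 26.8904
  C, Method C: 71×70/301 = 16.5116
  D, Method A: 101×117/301 = 39.2591
  D, Method B: 101×114/301 = 38.2525
  D, Method C: 101×70/301 = 23.4884
Contributions (O − E)²/E:
  (20 − 15.9369)²/15.9369 = 1.0359
  (11 − 15.5282)²/15.5282 = 1.3205
  (10 − 9.5349)²/9.5349 = 0.0227
  (45 − 34.2060)²/34.2060 = 3.4061
  (36 − 33.3289)²/33.3289 = 0.2141
  (7 − 20.4651)²/20.4651 = 8.8594
  (16 − 27.5980)²/27.5980 = 4.8740
  (32 − 26.8904)²/26.8904 = 0.9709
  (23 − 16.5116)²/16.5116 = 2.5497
  (36 − 39.2591)²/39.2591 = 0.2706
  (35 − 38.2525)²/38.2525 = 0.2766
  (30 − 23.4884)²/23.4884 = 1.8052
χ² = 1.0359 + 1.3205 + 0.0227 + 3.4061 + 0.2141 + 8.8594 + 4.8740 + 0.9709 + 2.5497 + 0.2706 + 0.2766 + 1.8052 = 25.606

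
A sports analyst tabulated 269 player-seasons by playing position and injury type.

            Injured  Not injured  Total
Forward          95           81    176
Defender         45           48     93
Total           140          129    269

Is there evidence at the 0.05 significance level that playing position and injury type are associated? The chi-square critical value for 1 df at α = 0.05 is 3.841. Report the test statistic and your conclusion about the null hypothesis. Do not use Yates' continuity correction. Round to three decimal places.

Grand total N = 269.
Expected counts (row total × column total / N):
  Forward, Injured: 176×140/269 = 91.5985
  Forward, Not injured: 176×129/269 = 84.4015
  Defender, Injured: 93×140/269 = 48.4015
  Defender, Not injured: 93×129/269 = 44.5985
Contributions (O − E)²/E:
  (95 − 91.5985)²/91.5985 = 0.1263
  (81 − 84.4015)²/84.4015 = 0.1371
  (45 − 48.4015)²/48.4015 = 0.2390
  (48 − 44.5985)²/44.5985 = 0.2594
χ² = 0.1263 + 0.1371 + 0.2390 + 0.2594 = 0.762
df = (2−1)(2−1) = 1. Since 0.762 < 3.841, fail to reject the null hypothesis of independence at α = 0.05.

0.762; fail to reject H₀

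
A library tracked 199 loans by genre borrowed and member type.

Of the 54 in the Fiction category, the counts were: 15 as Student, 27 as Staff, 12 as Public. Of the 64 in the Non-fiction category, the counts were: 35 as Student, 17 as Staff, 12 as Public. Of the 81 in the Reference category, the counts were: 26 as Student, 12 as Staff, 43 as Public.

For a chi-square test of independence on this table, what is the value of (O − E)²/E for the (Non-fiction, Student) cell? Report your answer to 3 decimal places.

Row total (Non-fiction) = 64; column total (Student) = 76; N = 199.
Expected count E = 64 × 76 / 199 = 24.4422.
Contribution = (O − E)²/E = (35 − 24.4422)² / 24.4422 = 4.560.

4.560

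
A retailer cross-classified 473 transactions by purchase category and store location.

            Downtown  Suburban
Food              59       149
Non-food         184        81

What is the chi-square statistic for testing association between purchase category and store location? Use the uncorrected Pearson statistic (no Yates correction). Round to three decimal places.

78.678

Row totals: 208, 265. Column totals: 243, 230. Grand total N = 473.
Expected counts (row total × column total / N):
  Food, Downtown: 208×243/473 = 106.85835
  Food, Suburban: 208×230/473 = 101.14165
  Non-food, Downtown: 265×243/473 = 136.14165
  Non-food, Suburban: 265×230/473 = 128.85835
Contributions (O − E)²/E:
  (59 − 106.85835)²/106.85835 = 21.4342
  (149 − 101.14165)²/101.14165 = 22.6457
  (184 − 136.14165)²/136.14165 = 16.8238
  (81 − 128.85835)²/128.85835 = 17.7747
χ² = 21.4342 + 22.6457 + 16.8238 + 17.7747 = 78.678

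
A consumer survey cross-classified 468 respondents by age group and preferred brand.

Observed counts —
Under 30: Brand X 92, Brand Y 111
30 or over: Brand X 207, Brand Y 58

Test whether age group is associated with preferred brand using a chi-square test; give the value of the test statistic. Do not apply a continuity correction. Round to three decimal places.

Row totals: 203, 265. Column totals: 299, 169. Grand total N = 468.
Expected counts (row total × column total / N):
  Under 30, Brand X: 203×299/468 = 129.6944
  Under 30, Brand Y: 203×169/468 = 73.3056
  30 or over, Brand X: 265×299/468 = 169.3056
  30 or over, Brand Y: 265×169/468 = 95.6944
Contributions (O − E)²/E:
  (92 − 129.6944)²/129.6944 = 10.9555
  (111 − 73.3056)²/73.3056 = 19.3828
  (207 − 169.3056)²/169.3056 = 8.3923
  (58 − 95.6944)²/95.6944 = 14.8480
χ² = 10.9555 + 19.3828 + 8.3923 + 14.8480 = 53.579

53.579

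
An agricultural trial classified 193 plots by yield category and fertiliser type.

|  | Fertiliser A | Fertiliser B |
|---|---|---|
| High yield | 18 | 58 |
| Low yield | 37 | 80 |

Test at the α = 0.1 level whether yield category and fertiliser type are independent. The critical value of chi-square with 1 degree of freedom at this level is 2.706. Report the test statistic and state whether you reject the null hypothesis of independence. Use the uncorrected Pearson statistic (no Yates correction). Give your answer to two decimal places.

1.43; fail to reject H₀

Row totals: 76, 117. Column totals: 55, 138. Grand total N = 193.
Expected counts (row total × column total / N):
  High yield, Fertiliser A: 76×55/193 = 21.658
  High yield, Fertiliser B: 76×138/193 = 54.342
  Low yield, Fertiliser A: 117×55/193 = 33.342
  Low yield, Fertiliser B: 117×138/193 = 83.658
Contributions (O − E)²/E:
  (18 − 21.658)²/21.658 = 0.6178
  (58 − 54.342)²/54.342 = 0.2462
  (37 − 33.342)²/33.342 = 0.4013
  (80 − 83.658)²/83.658 = 0.1599
χ² = 0.6178 + 0.2462 + 0.4013 + 0.1599 = 1.43
df = (2−1)(2−1) = 1. Since 1.43 < 2.706, fail to reject the null hypothesis of independence at α = 0.1.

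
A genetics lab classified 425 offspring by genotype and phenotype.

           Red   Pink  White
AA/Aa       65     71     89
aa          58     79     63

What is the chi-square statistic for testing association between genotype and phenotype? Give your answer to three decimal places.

Row totals: 225, 200. Column totals: 123, 150, 152. Grand total N = 425.
Expected counts (row total × column total / N):
  AA/Aa, Red: 225×123/425 = 65.1176
  AA/Aa, Pink: 225×150/425 = 79.4118
  AA/Aa, White: 225×152/425 = 80.4706
  aa, Red: 200×123/425 = 57.8824
  aa, Pink: 200×150/425 = 70.5882
  aa, White: 200×152/425 = 71.5294
Contributions (O − E)²/E:
  (65 − 65.1176)²/65.1176 = 0.0002
  (71 − 79.4118)²/79.4118 = 0.8910
  (89 − 80.4706)²/80.4706 = 0.9041
  (58 − 57.8824)²/57.8824 = 0.0002
  (79 − 70.5882)²/70.5882 = 1.0024
  (63 − 71.5294)²/71.5294 = 1.0171
χ² = 0.0002 + 0.8910 + 0.9041 + 0.0002 + 1.0024 + 1.0171 = 3.815

3.815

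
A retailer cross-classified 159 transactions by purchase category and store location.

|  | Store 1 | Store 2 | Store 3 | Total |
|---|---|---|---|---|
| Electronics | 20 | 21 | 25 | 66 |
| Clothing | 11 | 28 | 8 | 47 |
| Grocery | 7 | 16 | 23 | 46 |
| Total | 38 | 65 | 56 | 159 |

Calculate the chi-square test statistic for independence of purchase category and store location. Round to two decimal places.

15.76

Grand total N = 159.
Expected counts (row total × column total / N):
  Electronics, Store 1: 66×38/159 = 15.774
  Electronics, Store 2: 66×65/159 = 26.981
  Electronics, Store 3: 66×56/159 = 23.245
  Clothing, Store 1: 47×38/159 = 11.233
  Clothing, Store 2: 47×65/159 = 19.214
  Clothing, Store 3: 47×56/159 = 16.553
  Grocery, Store 1: 46×38/159 = 10.994
  Grocery, Store 2: 46×65/159 = 18.805
  Grocery, Store 3: 46×56/159 = 16.201
Contributions (O − E)²/E:
  (20 − 15.774)²/15.774 = 1.1322
  (21 − 26.981)²/26.981 = 1.3258
  (25 − 23.245)²/23.245 = 0.1325
  (11 − 11.233)²/11.233 = 0.0048
  (28 − 19.214)²/19.214 = 4.0176
  (8 − 16.553)²/16.553 = 4.4194
  (7 − 10.994)²/10.994 = 1.4510
  (16 − 18.805)²/18.805 = 0.4184
  (23 − 16.201)²/16.201 = 2.8533
χ² = 1.1322 + 1.3258 + 0.1325 + 0.0048 + 4.0176 + 4.4194 + 1.4510 + 0.4184 + 2.8533 = 15.76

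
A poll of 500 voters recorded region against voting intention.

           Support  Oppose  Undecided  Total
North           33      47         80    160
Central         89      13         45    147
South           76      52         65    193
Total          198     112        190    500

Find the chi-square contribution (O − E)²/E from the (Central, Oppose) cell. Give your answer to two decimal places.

Row total (Central) = 147; column total (Oppose) = 112; N = 500.
Expected count E = 147 × 112 / 500 = 32.928.
Contribution = (O − E)²/E = (13 − 32.928)² / 32.928 = 12.06.

12.06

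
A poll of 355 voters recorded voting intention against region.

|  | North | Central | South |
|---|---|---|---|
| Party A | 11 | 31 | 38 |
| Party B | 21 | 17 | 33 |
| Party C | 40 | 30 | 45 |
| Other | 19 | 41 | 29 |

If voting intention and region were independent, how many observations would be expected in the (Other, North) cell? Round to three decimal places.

Row total (Other) = 89; column total (North) = 91; grand total N = 355.
Expected count = (row total × column total) / N = 89 × 91 / 355 = 22.814.

22.814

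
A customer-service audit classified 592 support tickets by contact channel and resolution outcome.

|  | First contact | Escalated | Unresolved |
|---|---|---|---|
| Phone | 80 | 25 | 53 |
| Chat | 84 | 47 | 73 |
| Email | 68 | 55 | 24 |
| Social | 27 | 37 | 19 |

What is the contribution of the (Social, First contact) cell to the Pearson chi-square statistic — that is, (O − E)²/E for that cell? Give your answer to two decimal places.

Row total (Social) = 83; column total (First contact) = 259; N = 592.
Expected count E = 83 × 259 / 592 = 36.312.
Contribution = (O − E)²/E = (27 − 36.312)² / 36.312 = 2.39.

2.39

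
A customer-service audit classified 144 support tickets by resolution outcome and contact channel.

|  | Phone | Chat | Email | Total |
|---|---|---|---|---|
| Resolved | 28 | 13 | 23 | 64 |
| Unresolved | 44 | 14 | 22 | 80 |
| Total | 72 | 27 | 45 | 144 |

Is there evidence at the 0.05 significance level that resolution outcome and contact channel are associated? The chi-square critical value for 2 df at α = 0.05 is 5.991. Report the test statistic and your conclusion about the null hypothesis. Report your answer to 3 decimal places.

1.860; fail to reject H₀

Grand total N = 144.
Expected counts (row total × column total / N):
  Resolved, Phone: 64×72/144 = 32.0000
  Resolved, Chat: 64×27/144 = 12.0000
  Resolved, Email: 64×45/144 = 20.0000
  Unresolved, Phone: 80×72/144 = 40.0000
  Unresolved, Chat: 80×27/144 = 15.0000
  Unresolved, Email: 80×45/144 = 25.0000
Contributions (O − E)²/E:
  (28 − 32.0000)²/32.0000 = 0.5000
  (13 − 12.0000)²/12.0000 = 0.0833
  (23 − 20.0000)²/20.0000 = 0.4500
  (44 − 40.0000)²/40.0000 = 0.4000
  (14 − 15.0000)²/15.0000 = 0.0667
  (22 − 25.0000)²/25.0000 = 0.3600
χ² = 0.5000 + 0.0833 + 0.4500 + 0.4000 + 0.0667 + 0.3600 = 1.860
df = (2−1)(3−1) = 2. Since 1.860 < 5.991, fail to reject the null hypothesis of independence at α = 0.05.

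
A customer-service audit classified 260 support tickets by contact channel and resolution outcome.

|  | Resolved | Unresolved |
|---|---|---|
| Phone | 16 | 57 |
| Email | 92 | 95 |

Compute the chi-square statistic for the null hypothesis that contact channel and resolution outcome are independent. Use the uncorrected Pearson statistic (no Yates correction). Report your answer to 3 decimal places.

Row totals: 73, 187. Column totals: 108, 152. Grand total N = 260.
Expected counts (row total × column total / N):
  Phone, Resolved: 73×108/260 = 30.32308
  Phone, Unresolved: 73×152/260 = 42.67692
  Email, Resolved: 187×108/260 = 77.67692
  Email, Unresolved: 187×152/260 = 109.32308
Contributions (O − E)²/E:
  (16 − 30.32308)²/30.32308 = 6.7655
  (57 − 42.67692)²/42.67692 = 4.8071
  (92 − 77.67692)²/77.67692 = 2.6411
  (95 − 109.32308)²/109.32308 = 1.8766
χ² = 6.7655 + 4.8071 + 2.6411 + 1.8766 = 16.090

16.090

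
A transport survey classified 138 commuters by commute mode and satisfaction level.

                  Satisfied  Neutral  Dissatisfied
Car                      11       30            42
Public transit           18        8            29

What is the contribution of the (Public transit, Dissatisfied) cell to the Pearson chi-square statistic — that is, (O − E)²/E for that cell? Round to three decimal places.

Row total (Public transit) = 55; column total (Dissatisfied) = 71; N = 138.
Expected count E = 55 × 71 / 138 = 28.2971.
Contribution = (O − E)²/E = (29 − 28.2971)² / 28.2971 = 0.017.

0.017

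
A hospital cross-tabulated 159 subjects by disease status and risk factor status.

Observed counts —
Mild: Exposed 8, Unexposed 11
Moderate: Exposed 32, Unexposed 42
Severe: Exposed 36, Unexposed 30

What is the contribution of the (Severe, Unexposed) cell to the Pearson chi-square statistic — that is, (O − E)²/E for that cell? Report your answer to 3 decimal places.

Row total (Severe) = 66; column total (Unexposed) = 83; N = 159.
Expected count E = 66 × 83 / 159 = 34.45283.
Contribution = (O − E)²/E = (30 − 34.45283)² / 34.45283 = 0.576.

0.576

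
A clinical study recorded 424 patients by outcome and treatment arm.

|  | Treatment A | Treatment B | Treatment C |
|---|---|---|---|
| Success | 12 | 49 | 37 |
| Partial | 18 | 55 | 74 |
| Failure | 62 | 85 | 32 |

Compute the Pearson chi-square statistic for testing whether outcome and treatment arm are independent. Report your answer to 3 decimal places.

52.413

Row totals: 98, 147, 179. Column totals: 92, 189, 143. Grand total N = 424.
Expected counts (row total × column total / N):
  Success, Treatment A: 98×92/424 = 21.2642
  Success, Treatment B: 98×189/424 = 43.6840
  Success, Treatment C: 98×143/424 = 33.0519
  Partial, Treatment A: 147×92/424 = 31.8962
  Partial, Treatment B: 147×189/424 = 65.5259
  Partial, Treatment C: 147×143/424 = 49.5778
  Failure, Treatment A: 179×92/424 = 38.8396
  Failure, Treatment B: 179×189/424 = 79.7901
  Failure, Treatment C: 179×143/424 = 60.3703
Contributions (O − E)²/E:
  (12 − 21.2642)²/21.2642 = 4.0361
  (49 − 43.6840)²/43.6840 = 0.6469
  (37 − 33.0519)²/33.0519 = 0.4716
  (18 − 31.8962)²/31.8962 = 6.0541
  (55 − 65.5259)²/65.5259 = 1.6909
  (74 − 49.5778)²/49.5778 = 12.0305
  (62 − 38.8396)²/38.8396 = 13.8108
  (85 − 79.7901)²/79.7901 = 0.3402
  (32 − 60.3703)²/60.3703 = 13.3323
χ² = 4.0361 + 0.6469 + 0.4716 + 6.0541 + 1.6909 + 12.0305 + 13.8108 + 0.3402 + 13.3323 = 52.413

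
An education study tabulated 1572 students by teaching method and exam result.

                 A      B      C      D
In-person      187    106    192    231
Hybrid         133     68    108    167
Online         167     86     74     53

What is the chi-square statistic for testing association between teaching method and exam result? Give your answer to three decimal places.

83.531

Row totals: 716, 476, 380. Column totals: 487, 260, 374, 451. Grand total N = 1572.
Expected counts (row total × column total / N):
  In-person, A: 716×487/1572 = 221.8142
  In-person, B: 716×260/1572 = 118.4224
  In-person, C: 716×374/1572 = 170.3461
  In-person, D: 716×451/1572 = 205.4173
  Hybrid, A: 476×487/1572 = 147.4631
  Hybrid, B: 476×260/1572 = 78.7277
  Hybrid, C: 476×374/1572 = 113.2468
  Hybrid, D: 476×451/1572 = 136.5623
  Online, A: 380×487/1572 = 117.7226
  Online, B: 380×260/1572 = 62.8499
  Online, C: 380×374/1572 = 90.4071
  Online, D: 380×451/1572 = 109.0204
Contributions (O − E)²/E:
  (187 − 221.8142)²/221.8142 = 5.4642
  (106 − 118.4224)²/118.4224 = 1.3031
  (192 − 170.3461)²/170.3461 = 2.7526
  (231 − 205.4173)²/205.4173 = 3.1861
  (133 − 147.4631)²/147.4631 = 1.4185
  (68 − 78.7277)²/78.7277 = 1.4618
  (108 − 113.2468)²/113.2468 = 0.2431
  (167 − 136.5623)²/136.5623 = 6.7841
  (167 − 117.7226)²/117.7226 = 20.6270
  (86 − 62.8499)²/62.8499 = 8.5271
  (74 − 90.4071)²/90.4071 = 2.9776
  (53 − 109.0204)²/109.0204 = 28.7862
χ² = 5.4642 + 1.3031 + 2.7526 + 3.1861 + 1.4185 + 1.4618 + 0.2431 + 6.7841 + 20.6270 + 8.5271 + 2.9776 + 28.7862 = 83.531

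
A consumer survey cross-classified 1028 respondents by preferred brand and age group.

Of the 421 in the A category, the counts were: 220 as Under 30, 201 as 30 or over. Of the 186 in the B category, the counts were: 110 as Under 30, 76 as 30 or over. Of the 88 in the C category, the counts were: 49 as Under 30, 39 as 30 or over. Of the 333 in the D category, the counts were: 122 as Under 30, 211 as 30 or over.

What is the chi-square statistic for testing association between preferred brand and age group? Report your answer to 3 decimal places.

31.358

Row totals: 421, 186, 88, 333. Column totals: 501, 527. Grand total N = 1028.
Expected counts (row total × column total / N):
  A, Under 30: 421×501/1028 = 205.1761
  A, 30 or over: 421×527/1028 = 215.8239
  B, Under 30: 186×501/1028 = 90.6479
  B, 30 or over: 186×527/1028 = 95.3521
  C, Under 30: 88×501/1028 = 42.8872
  C, 30 or over: 88×527/1028 = 45.1128
  D, Under 30: 333×501/1028 = 162.2889
  D, 30 or over: 333×527/1028 = 170.7111
Contributions (O − E)²/E:
  (220 − 205.1761)²/205.1761 = 1.0710
  (201 − 215.8239)²/215.8239 = 1.0182
  (110 − 90.6479)²/90.6479 = 4.1314
  (76 − 95.3521)²/95.3521 = 3.9276
  (49 − 42.8872)²/42.8872 = 0.8713
  (39 − 45.1128)²/45.1128 = 0.8283
  (122 − 162.2889)²/162.2889 = 10.0019
  (211 − 170.7111)²/170.7111 = 9.5084
χ² = 1.0710 + 1.0182 + 4.1314 + 3.9276 + 0.8713 + 0.8283 + 10.0019 + 9.5084 = 31.358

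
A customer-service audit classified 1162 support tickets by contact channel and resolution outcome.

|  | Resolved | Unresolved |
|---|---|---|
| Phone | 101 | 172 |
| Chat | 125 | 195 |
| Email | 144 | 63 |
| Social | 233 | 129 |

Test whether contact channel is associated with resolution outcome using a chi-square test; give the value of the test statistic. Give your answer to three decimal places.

Row totals: 273, 320, 207, 362. Column totals: 603, 559. Grand total N = 1162.
Expected counts (row total × column total / N):
  Phone, Resolved: 273×603/1162 = 141.6687
  Phone, Unresolved: 273×559/1162 = 131.3313
  Chat, Resolved: 320×603/1162 = 166.0585
  Chat, Unresolved: 320×559/1162 = 153.9415
  Email, Resolved: 207×603/1162 = 107.4191
  Email, Unresolved: 207×559/1162 = 99.5809
  Social, Resolved: 362×603/1162 = 187.8537
  Social, Unresolved: 362×559/1162 = 174.1463
Contributions (O − E)²/E:
  (101 − 141.6687)²/141.6687 = 11.6747
  (172 − 131.3313)²/131.3313 = 12.5937
  (125 − 166.0585)²/166.0585 = 10.1518
  (195 − 153.9415)²/153.9415 = 10.9509
  (144 − 107.4191)²/107.4191 = 12.4574
  (63 − 99.5809)²/99.5809 = 13.4379
  (233 − 187.8537)²/187.8537 = 10.8499
  (129 − 174.1463)²/174.1463 = 11.7039
χ² = 11.6747 + 12.5937 + 10.1518 + 10.9509 + 12.4574 + 13.4379 + 10.8499 + 11.7039 = 93.820

93.820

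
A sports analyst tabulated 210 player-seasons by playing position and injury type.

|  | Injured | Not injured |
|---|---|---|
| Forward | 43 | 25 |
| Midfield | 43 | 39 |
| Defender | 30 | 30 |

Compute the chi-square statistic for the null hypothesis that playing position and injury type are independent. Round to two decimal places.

2.68

Row totals: 68, 82, 60. Column totals: 116, 94. Grand total N = 210.
Expected counts (row total × column total / N):
  Forward, Injured: 68×116/210 = 37.562
  Forward, Not injured: 68×94/210 = 30.438
  Midfield, Injured: 82×116/210 = 45.295
  Midfield, Not injured: 82×94/210 = 36.705
  Defender, Injured: 60×116/210 = 33.143
  Defender, Not injured: 60×94/210 = 26.857
Contributions (O − E)²/E:
  (43 − 37.562)²/37.562 = 0.7873
  (25 − 30.438)²/30.438 = 0.9715
  (43 − 45.295)²/45.295 = 0.1163
  (39 − 36.705)²/36.705 = 0.1435
  (30 − 33.143)²/33.143 = 0.2981
  (30 − 26.857)²/26.857 = 0.3678
χ² = 0.7873 + 0.9715 + 0.1163 + 0.1435 + 0.2981 + 0.3678 = 2.68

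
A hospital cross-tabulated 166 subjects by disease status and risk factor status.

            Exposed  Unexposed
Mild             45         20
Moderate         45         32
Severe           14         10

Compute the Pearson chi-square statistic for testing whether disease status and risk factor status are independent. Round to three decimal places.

1.977

Row totals: 65, 77, 24. Column totals: 104, 62. Grand total N = 166.
Expected counts (row total × column total / N):
  Mild, Exposed: 65×104/166 = 40.7229
  Mild, Unexposed: 65×62/166 = 24.2771
  Moderate, Exposed: 77×104/166 = 48.2410
  Moderate, Unexposed: 77×62/166 = 28.7590
  Severe, Exposed: 24×104/166 = 15.0361
  Severe, Unexposed: 24×62/166 = 8.9639
Contributions (O − E)²/E:
  (45 − 40.7229)²/40.7229 = 0.4492
  (20 − 24.2771)²/24.2771 = 0.7535
  (45 − 48.2410)²/48.2410 = 0.2177
  (32 − 28.7590)²/28.7590 = 0.3652
  (14 − 15.0361)²/15.0361 = 0.0714
  (10 − 8.9639)²/8.9639 = 0.1198
χ² = 0.4492 + 0.7535 + 0.2177 + 0.3652 + 0.0714 + 0.1198 = 1.977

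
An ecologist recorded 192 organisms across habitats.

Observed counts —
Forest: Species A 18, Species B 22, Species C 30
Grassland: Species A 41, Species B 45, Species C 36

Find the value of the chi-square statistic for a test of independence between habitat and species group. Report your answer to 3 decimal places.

Row totals: 70, 122. Column totals: 59, 67, 66. Grand total N = 192.
Expected counts (row total × column total / N):
  Forest, Species A: 70×59/192 = 21.5104
  Forest, Species B: 70×67/192 = 24.4271
  Forest, Species C: 70×66/192 = 24.0625
  Grassland, Species A: 122×59/192 = 37.4896
  Grassland, Species B: 122×67/192 = 42.5729
  Grassland, Species C: 122×66/192 = 41.9375
Contributions (O − E)²/E:
  (18 − 21.5104)²/21.5104 = 0.5729
  (22 − 24.4271)²/24.4271 = 0.2412
  (30 − 24.0625)²/24.0625 = 1.4651
  (41 − 37.4896)²/37.4896 = 0.3287
  (45 − 42.5729)²/42.5729 = 0.1384
  (36 − 41.9375)²/41.9375 = 0.8406
χ² = 0.5729 + 0.2412 + 1.4651 + 0.3287 + 0.1384 + 0.8406 = 3.587

3.587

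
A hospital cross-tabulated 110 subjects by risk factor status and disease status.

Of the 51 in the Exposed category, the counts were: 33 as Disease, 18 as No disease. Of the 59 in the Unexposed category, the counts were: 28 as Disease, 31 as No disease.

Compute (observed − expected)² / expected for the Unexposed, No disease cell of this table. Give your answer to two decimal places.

Row total (Unexposed) = 59; column total (No disease) = 49; N = 110.
Expected count E = 59 × 49 / 110 = 26.282.
Contribution = (O − E)²/E = (31 − 26.282)² / 26.282 = 0.85.

0.85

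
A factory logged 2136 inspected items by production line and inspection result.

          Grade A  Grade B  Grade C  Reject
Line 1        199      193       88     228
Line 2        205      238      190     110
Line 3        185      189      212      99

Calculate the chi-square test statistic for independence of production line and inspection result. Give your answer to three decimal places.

130.627

Row totals: 708, 743, 685. Column totals: 589, 620, 490, 437. Grand total N = 2136.
Expected counts (row total × column total / N):
  Line 1, Grade A: 708×589/2136 = 195.2303
  Line 1, Grade B: 708×620/2136 = 205.5056
  Line 1, Grade C: 708×490/2136 = 162.4157
  Line 1, Reject: 708×437/2136 = 144.8483
  Line 2, Grade A: 743×589/2136 = 204.8816
  Line 2, Grade B: 743×620/2136 = 215.6648
  Line 2, Grade C: 743×490/2136 = 170.4448
  Line 2, Reject: 743×437/2136 = 152.0089
  Line 3, Grade A: 685×589/2136 = 188.8881
  Line 3, Grade B: 685×620/2136 = 198.8296
  Line 3, Grade C: 685×490/2136 = 157.1395
  Line 3, Reject: 685×437/2136 = 140.1428
Contributions (O − E)²/E:
  (199 − 195.2303)²/195.2303 = 0.0728
  (193 − 205.5056)²/205.5056 = 0.7610
  (88 − 162.4157)²/162.4157 = 34.0958
  (228 − 144.8483)²/144.8483 = 47.7341
  (205 − 204.8816)²/204.8816 = 0.0001
  (238 − 215.6648)²/215.6648 = 2.3131
  (190 − 170.4448)²/170.4448 = 2.2436
  (110 − 152.0089)²/152.0089 = 11.6095
  (185 − 188.8881)²/188.8881 = 0.0800
  (189 − 198.8296)²/198.8296 = 0.4859
  (212 − 157.1395)²/157.1395 = 19.1529
  (99 − 140.1428)²/140.1428 = 12.0786
χ² = 0.0728 + 0.7610 + 34.0958 + 47.7341 + 0.0001 + 2.3131 + 2.2436 + 11.6095 + 0.0800 + 0.4859 + 19.1529 + 12.0786 = 130.627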